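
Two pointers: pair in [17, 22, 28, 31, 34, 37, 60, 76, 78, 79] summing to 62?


lo=0(17)+hi=9(79)=96
lo=0(17)+hi=8(78)=95
lo=0(17)+hi=7(76)=93
lo=0(17)+hi=6(60)=77
lo=0(17)+hi=5(37)=54
lo=1(22)+hi=5(37)=59
lo=2(28)+hi=5(37)=65
lo=2(28)+hi=4(34)=62

Yes: 28+34=62


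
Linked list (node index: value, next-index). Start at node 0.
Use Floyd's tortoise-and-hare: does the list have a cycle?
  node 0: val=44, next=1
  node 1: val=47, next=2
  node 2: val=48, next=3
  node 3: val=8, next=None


Floyd's tortoise (slow, +1) and hare (fast, +2):
  init: slow=0, fast=0
  step 1: slow=1, fast=2
  step 2: fast 2->3->None, no cycle

Cycle: no


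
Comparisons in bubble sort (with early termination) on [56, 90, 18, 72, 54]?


Algorithm: bubble sort (with early termination)
Input: [56, 90, 18, 72, 54]
Sorted: [18, 54, 56, 72, 90]

10


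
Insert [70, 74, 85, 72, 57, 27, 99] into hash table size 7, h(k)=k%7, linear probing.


Insert 70: h=0 -> slot 0
Insert 74: h=4 -> slot 4
Insert 85: h=1 -> slot 1
Insert 72: h=2 -> slot 2
Insert 57: h=1, 2 probes -> slot 3
Insert 27: h=6 -> slot 6
Insert 99: h=1, 4 probes -> slot 5

Table: [70, 85, 72, 57, 74, 99, 27]


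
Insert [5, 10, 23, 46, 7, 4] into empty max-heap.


Insert 5: [5]
Insert 10: [10, 5]
Insert 23: [23, 5, 10]
Insert 46: [46, 23, 10, 5]
Insert 7: [46, 23, 10, 5, 7]
Insert 4: [46, 23, 10, 5, 7, 4]

Final heap: [46, 23, 10, 5, 7, 4]


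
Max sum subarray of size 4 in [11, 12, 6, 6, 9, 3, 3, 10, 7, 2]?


[0:4]: 35
[1:5]: 33
[2:6]: 24
[3:7]: 21
[4:8]: 25
[5:9]: 23
[6:10]: 22

Max: 35 at [0:4]


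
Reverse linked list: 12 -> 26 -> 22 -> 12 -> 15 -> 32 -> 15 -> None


Step 1: curr=12, set curr.next=prev(None) | reversed so far: 12
Step 2: curr=26, set curr.next=prev(12) | reversed so far: 26 -> 12
Step 3: curr=22, set curr.next=prev(26) | reversed so far: 22 -> 26 -> 12
Step 4: curr=12, set curr.next=prev(22) | reversed so far: 12 -> 22 -> 26 -> 12
Step 5: curr=15, set curr.next=prev(12) | reversed so far: 15 -> 12 -> 22 -> 26 -> 12
Step 6: curr=32, set curr.next=prev(15) | reversed so far: 32 -> 15 -> 12 -> 22 -> 26 -> 12
Step 7: curr=15, set curr.next=prev(32) | reversed so far: 15 -> 32 -> 15 -> 12 -> 22 -> 26 -> 12

15 -> 32 -> 15 -> 12 -> 22 -> 26 -> 12 -> None


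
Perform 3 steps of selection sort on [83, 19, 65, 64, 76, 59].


Initial: [83, 19, 65, 64, 76, 59]
Step 1: min=19 at 1
  Swap: [19, 83, 65, 64, 76, 59]
Step 2: min=59 at 5
  Swap: [19, 59, 65, 64, 76, 83]
Step 3: min=64 at 3
  Swap: [19, 59, 64, 65, 76, 83]

After 3 steps: [19, 59, 64, 65, 76, 83]


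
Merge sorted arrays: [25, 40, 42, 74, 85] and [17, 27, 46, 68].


Take 17 from B
Take 25 from A
Take 27 from B
Take 40 from A
Take 42 from A
Take 46 from B
Take 68 from B

Merged: [17, 25, 27, 40, 42, 46, 68, 74, 85]


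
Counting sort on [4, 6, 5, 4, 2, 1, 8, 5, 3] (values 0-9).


Input: [4, 6, 5, 4, 2, 1, 8, 5, 3]
Counts: [0, 1, 1, 1, 2, 2, 1, 0, 1, 0]

Sorted: [1, 2, 3, 4, 4, 5, 5, 6, 8]


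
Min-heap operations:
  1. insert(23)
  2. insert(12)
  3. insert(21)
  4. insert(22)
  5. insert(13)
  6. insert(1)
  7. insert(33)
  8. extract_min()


insert(23) -> [23]
insert(12) -> [12, 23]
insert(21) -> [12, 23, 21]
insert(22) -> [12, 22, 21, 23]
insert(13) -> [12, 13, 21, 23, 22]
insert(1) -> [1, 13, 12, 23, 22, 21]
insert(33) -> [1, 13, 12, 23, 22, 21, 33]
extract_min()->1, [12, 13, 21, 23, 22, 33]

Final heap: [12, 13, 21, 23, 22, 33]


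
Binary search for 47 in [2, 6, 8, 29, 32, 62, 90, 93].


Step 1: lo=0, hi=7, mid=3, val=29
Step 2: lo=4, hi=7, mid=5, val=62
Step 3: lo=4, hi=4, mid=4, val=32

Not found


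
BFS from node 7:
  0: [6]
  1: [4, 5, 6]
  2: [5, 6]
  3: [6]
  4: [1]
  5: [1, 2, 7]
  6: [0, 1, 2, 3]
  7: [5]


Visit 7, enqueue [5]
Visit 5, enqueue [1, 2]
Visit 1, enqueue [4, 6]
Visit 2, enqueue []
Visit 4, enqueue []
Visit 6, enqueue [0, 3]
Visit 0, enqueue []
Visit 3, enqueue []

BFS order: [7, 5, 1, 2, 4, 6, 0, 3]


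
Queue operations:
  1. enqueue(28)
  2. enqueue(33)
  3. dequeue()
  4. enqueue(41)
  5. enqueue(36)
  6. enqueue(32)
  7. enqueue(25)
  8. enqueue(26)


enqueue(28) -> [28]
enqueue(33) -> [28, 33]
dequeue()->28, [33]
enqueue(41) -> [33, 41]
enqueue(36) -> [33, 41, 36]
enqueue(32) -> [33, 41, 36, 32]
enqueue(25) -> [33, 41, 36, 32, 25]
enqueue(26) -> [33, 41, 36, 32, 25, 26]

Final queue: [33, 41, 36, 32, 25, 26]


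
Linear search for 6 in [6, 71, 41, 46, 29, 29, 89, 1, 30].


i=0: 6==6 found!

Found at 0, 1 comps


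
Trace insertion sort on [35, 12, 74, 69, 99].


Initial: [35, 12, 74, 69, 99]
Insert 12: [12, 35, 74, 69, 99]
Insert 74: [12, 35, 74, 69, 99]
Insert 69: [12, 35, 69, 74, 99]
Insert 99: [12, 35, 69, 74, 99]

Sorted: [12, 35, 69, 74, 99]


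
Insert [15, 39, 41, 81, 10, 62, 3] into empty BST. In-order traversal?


Insert 15: root
Insert 39: R from 15
Insert 41: R from 15 -> R from 39
Insert 81: R from 15 -> R from 39 -> R from 41
Insert 10: L from 15
Insert 62: R from 15 -> R from 39 -> R from 41 -> L from 81
Insert 3: L from 15 -> L from 10

In-order: [3, 10, 15, 39, 41, 62, 81]


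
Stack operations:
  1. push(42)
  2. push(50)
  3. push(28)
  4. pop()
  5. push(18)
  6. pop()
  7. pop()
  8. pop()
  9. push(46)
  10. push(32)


push(42) -> [42]
push(50) -> [42, 50]
push(28) -> [42, 50, 28]
pop()->28, [42, 50]
push(18) -> [42, 50, 18]
pop()->18, [42, 50]
pop()->50, [42]
pop()->42, []
push(46) -> [46]
push(32) -> [46, 32]

Final stack: [46, 32]


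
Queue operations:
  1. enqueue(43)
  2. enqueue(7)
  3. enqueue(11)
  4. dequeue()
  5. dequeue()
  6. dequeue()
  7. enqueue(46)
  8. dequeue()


enqueue(43) -> [43]
enqueue(7) -> [43, 7]
enqueue(11) -> [43, 7, 11]
dequeue()->43, [7, 11]
dequeue()->7, [11]
dequeue()->11, []
enqueue(46) -> [46]
dequeue()->46, []

Final queue: []


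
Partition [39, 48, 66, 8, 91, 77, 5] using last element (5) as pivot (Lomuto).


Pivot: 5
Place pivot at 0: [5, 48, 66, 8, 91, 77, 39]

Partitioned: [5, 48, 66, 8, 91, 77, 39]


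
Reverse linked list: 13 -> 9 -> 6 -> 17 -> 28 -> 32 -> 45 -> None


Step 1: curr=13, set curr.next=prev(None) | reversed so far: 13
Step 2: curr=9, set curr.next=prev(13) | reversed so far: 9 -> 13
Step 3: curr=6, set curr.next=prev(9) | reversed so far: 6 -> 9 -> 13
Step 4: curr=17, set curr.next=prev(6) | reversed so far: 17 -> 6 -> 9 -> 13
Step 5: curr=28, set curr.next=prev(17) | reversed so far: 28 -> 17 -> 6 -> 9 -> 13
Step 6: curr=32, set curr.next=prev(28) | reversed so far: 32 -> 28 -> 17 -> 6 -> 9 -> 13
Step 7: curr=45, set curr.next=prev(32) | reversed so far: 45 -> 32 -> 28 -> 17 -> 6 -> 9 -> 13

45 -> 32 -> 28 -> 17 -> 6 -> 9 -> 13 -> None


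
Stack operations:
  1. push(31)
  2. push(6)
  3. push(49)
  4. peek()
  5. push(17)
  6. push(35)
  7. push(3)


push(31) -> [31]
push(6) -> [31, 6]
push(49) -> [31, 6, 49]
peek()->49
push(17) -> [31, 6, 49, 17]
push(35) -> [31, 6, 49, 17, 35]
push(3) -> [31, 6, 49, 17, 35, 3]

Final stack: [31, 6, 49, 17, 35, 3]


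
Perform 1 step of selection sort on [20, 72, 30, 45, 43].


Initial: [20, 72, 30, 45, 43]
Step 1: min=20 at 0
  Swap: [20, 72, 30, 45, 43]

After 1 step: [20, 72, 30, 45, 43]


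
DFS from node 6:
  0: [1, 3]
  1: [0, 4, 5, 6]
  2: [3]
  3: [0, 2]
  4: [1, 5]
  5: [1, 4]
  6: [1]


Visit 6, push [1]
Visit 1, push [5, 4, 0]
Visit 0, push [3]
Visit 3, push [2]
Visit 2, push []
Visit 4, push [5]
Visit 5, push []

DFS order: [6, 1, 0, 3, 2, 4, 5]


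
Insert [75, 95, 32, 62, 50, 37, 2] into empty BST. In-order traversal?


Insert 75: root
Insert 95: R from 75
Insert 32: L from 75
Insert 62: L from 75 -> R from 32
Insert 50: L from 75 -> R from 32 -> L from 62
Insert 37: L from 75 -> R from 32 -> L from 62 -> L from 50
Insert 2: L from 75 -> L from 32

In-order: [2, 32, 37, 50, 62, 75, 95]


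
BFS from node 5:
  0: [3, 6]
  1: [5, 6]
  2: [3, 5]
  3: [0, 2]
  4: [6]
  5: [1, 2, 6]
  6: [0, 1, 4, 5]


Visit 5, enqueue [1, 2, 6]
Visit 1, enqueue []
Visit 2, enqueue [3]
Visit 6, enqueue [0, 4]
Visit 3, enqueue []
Visit 0, enqueue []
Visit 4, enqueue []

BFS order: [5, 1, 2, 6, 3, 0, 4]


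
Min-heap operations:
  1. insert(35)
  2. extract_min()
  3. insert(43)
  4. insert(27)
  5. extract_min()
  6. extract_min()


insert(35) -> [35]
extract_min()->35, []
insert(43) -> [43]
insert(27) -> [27, 43]
extract_min()->27, [43]
extract_min()->43, []

Final heap: []


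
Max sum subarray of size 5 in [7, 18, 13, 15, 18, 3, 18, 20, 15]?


[0:5]: 71
[1:6]: 67
[2:7]: 67
[3:8]: 74
[4:9]: 74

Max: 74 at [3:8]


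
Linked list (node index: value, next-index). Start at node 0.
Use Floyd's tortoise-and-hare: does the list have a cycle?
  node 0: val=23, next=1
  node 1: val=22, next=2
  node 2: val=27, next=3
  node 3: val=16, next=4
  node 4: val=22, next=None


Floyd's tortoise (slow, +1) and hare (fast, +2):
  init: slow=0, fast=0
  step 1: slow=1, fast=2
  step 2: slow=2, fast=4
  step 3: fast -> None, no cycle

Cycle: no


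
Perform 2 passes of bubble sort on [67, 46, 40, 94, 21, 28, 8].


Initial: [67, 46, 40, 94, 21, 28, 8]
Pass 1: [46, 40, 67, 21, 28, 8, 94] (5 swaps)
Pass 2: [40, 46, 21, 28, 8, 67, 94] (4 swaps)

After 2 passes: [40, 46, 21, 28, 8, 67, 94]


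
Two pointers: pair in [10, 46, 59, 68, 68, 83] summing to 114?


lo=0(10)+hi=5(83)=93
lo=1(46)+hi=5(83)=129
lo=1(46)+hi=4(68)=114

Yes: 46+68=114


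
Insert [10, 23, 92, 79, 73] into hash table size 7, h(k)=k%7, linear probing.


Insert 10: h=3 -> slot 3
Insert 23: h=2 -> slot 2
Insert 92: h=1 -> slot 1
Insert 79: h=2, 2 probes -> slot 4
Insert 73: h=3, 2 probes -> slot 5

Table: [None, 92, 23, 10, 79, 73, None]


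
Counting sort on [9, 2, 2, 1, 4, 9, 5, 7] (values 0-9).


Input: [9, 2, 2, 1, 4, 9, 5, 7]
Counts: [0, 1, 2, 0, 1, 1, 0, 1, 0, 2]

Sorted: [1, 2, 2, 4, 5, 7, 9, 9]


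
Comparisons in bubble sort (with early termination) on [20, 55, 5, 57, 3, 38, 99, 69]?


Algorithm: bubble sort (with early termination)
Input: [20, 55, 5, 57, 3, 38, 99, 69]
Sorted: [3, 5, 20, 38, 55, 57, 69, 99]

25


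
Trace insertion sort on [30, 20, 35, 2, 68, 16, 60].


Initial: [30, 20, 35, 2, 68, 16, 60]
Insert 20: [20, 30, 35, 2, 68, 16, 60]
Insert 35: [20, 30, 35, 2, 68, 16, 60]
Insert 2: [2, 20, 30, 35, 68, 16, 60]
Insert 68: [2, 20, 30, 35, 68, 16, 60]
Insert 16: [2, 16, 20, 30, 35, 68, 60]
Insert 60: [2, 16, 20, 30, 35, 60, 68]

Sorted: [2, 16, 20, 30, 35, 60, 68]


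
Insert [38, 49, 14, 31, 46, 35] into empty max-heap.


Insert 38: [38]
Insert 49: [49, 38]
Insert 14: [49, 38, 14]
Insert 31: [49, 38, 14, 31]
Insert 46: [49, 46, 14, 31, 38]
Insert 35: [49, 46, 35, 31, 38, 14]

Final heap: [49, 46, 35, 31, 38, 14]


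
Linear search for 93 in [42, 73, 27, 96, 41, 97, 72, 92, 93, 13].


i=0: 42!=93
i=1: 73!=93
i=2: 27!=93
i=3: 96!=93
i=4: 41!=93
i=5: 97!=93
i=6: 72!=93
i=7: 92!=93
i=8: 93==93 found!

Found at 8, 9 comps


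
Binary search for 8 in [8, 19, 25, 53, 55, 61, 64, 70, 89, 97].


Step 1: lo=0, hi=9, mid=4, val=55
Step 2: lo=0, hi=3, mid=1, val=19
Step 3: lo=0, hi=0, mid=0, val=8

Found at index 0


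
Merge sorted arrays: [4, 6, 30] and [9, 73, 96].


Take 4 from A
Take 6 from A
Take 9 from B
Take 30 from A

Merged: [4, 6, 9, 30, 73, 96]


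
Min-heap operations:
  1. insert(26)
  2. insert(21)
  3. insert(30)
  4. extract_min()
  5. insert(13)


insert(26) -> [26]
insert(21) -> [21, 26]
insert(30) -> [21, 26, 30]
extract_min()->21, [26, 30]
insert(13) -> [13, 30, 26]

Final heap: [13, 30, 26]


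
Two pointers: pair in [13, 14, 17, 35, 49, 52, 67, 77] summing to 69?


lo=0(13)+hi=7(77)=90
lo=0(13)+hi=6(67)=80
lo=0(13)+hi=5(52)=65
lo=1(14)+hi=5(52)=66
lo=2(17)+hi=5(52)=69

Yes: 17+52=69


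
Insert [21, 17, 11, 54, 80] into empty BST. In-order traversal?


Insert 21: root
Insert 17: L from 21
Insert 11: L from 21 -> L from 17
Insert 54: R from 21
Insert 80: R from 21 -> R from 54

In-order: [11, 17, 21, 54, 80]


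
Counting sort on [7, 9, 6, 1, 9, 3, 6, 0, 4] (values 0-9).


Input: [7, 9, 6, 1, 9, 3, 6, 0, 4]
Counts: [1, 1, 0, 1, 1, 0, 2, 1, 0, 2]

Sorted: [0, 1, 3, 4, 6, 6, 7, 9, 9]


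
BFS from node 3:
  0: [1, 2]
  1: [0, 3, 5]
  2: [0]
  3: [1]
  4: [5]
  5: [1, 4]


Visit 3, enqueue [1]
Visit 1, enqueue [0, 5]
Visit 0, enqueue [2]
Visit 5, enqueue [4]
Visit 2, enqueue []
Visit 4, enqueue []

BFS order: [3, 1, 0, 5, 2, 4]


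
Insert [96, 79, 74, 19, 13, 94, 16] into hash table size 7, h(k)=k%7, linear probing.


Insert 96: h=5 -> slot 5
Insert 79: h=2 -> slot 2
Insert 74: h=4 -> slot 4
Insert 19: h=5, 1 probes -> slot 6
Insert 13: h=6, 1 probes -> slot 0
Insert 94: h=3 -> slot 3
Insert 16: h=2, 6 probes -> slot 1

Table: [13, 16, 79, 94, 74, 96, 19]


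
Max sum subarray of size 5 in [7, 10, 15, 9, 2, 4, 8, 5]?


[0:5]: 43
[1:6]: 40
[2:7]: 38
[3:8]: 28

Max: 43 at [0:5]


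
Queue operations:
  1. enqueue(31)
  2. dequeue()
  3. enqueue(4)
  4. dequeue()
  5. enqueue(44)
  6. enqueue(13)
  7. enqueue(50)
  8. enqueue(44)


enqueue(31) -> [31]
dequeue()->31, []
enqueue(4) -> [4]
dequeue()->4, []
enqueue(44) -> [44]
enqueue(13) -> [44, 13]
enqueue(50) -> [44, 13, 50]
enqueue(44) -> [44, 13, 50, 44]

Final queue: [44, 13, 50, 44]


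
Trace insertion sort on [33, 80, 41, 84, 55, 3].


Initial: [33, 80, 41, 84, 55, 3]
Insert 80: [33, 80, 41, 84, 55, 3]
Insert 41: [33, 41, 80, 84, 55, 3]
Insert 84: [33, 41, 80, 84, 55, 3]
Insert 55: [33, 41, 55, 80, 84, 3]
Insert 3: [3, 33, 41, 55, 80, 84]

Sorted: [3, 33, 41, 55, 80, 84]


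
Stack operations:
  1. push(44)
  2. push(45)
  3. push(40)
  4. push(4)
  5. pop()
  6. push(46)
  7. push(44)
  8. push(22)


push(44) -> [44]
push(45) -> [44, 45]
push(40) -> [44, 45, 40]
push(4) -> [44, 45, 40, 4]
pop()->4, [44, 45, 40]
push(46) -> [44, 45, 40, 46]
push(44) -> [44, 45, 40, 46, 44]
push(22) -> [44, 45, 40, 46, 44, 22]

Final stack: [44, 45, 40, 46, 44, 22]


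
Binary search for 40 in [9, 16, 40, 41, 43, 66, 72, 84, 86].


Step 1: lo=0, hi=8, mid=4, val=43
Step 2: lo=0, hi=3, mid=1, val=16
Step 3: lo=2, hi=3, mid=2, val=40

Found at index 2


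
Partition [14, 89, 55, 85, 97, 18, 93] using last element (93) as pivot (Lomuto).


Pivot: 93
  14 <= 93: advance i (no swap)
  89 <= 93: advance i (no swap)
  55 <= 93: advance i (no swap)
  85 <= 93: advance i (no swap)
  18 <= 93: swap -> [14, 89, 55, 85, 18, 97, 93]
Place pivot at 5: [14, 89, 55, 85, 18, 93, 97]

Partitioned: [14, 89, 55, 85, 18, 93, 97]


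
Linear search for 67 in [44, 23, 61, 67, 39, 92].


i=0: 44!=67
i=1: 23!=67
i=2: 61!=67
i=3: 67==67 found!

Found at 3, 4 comps


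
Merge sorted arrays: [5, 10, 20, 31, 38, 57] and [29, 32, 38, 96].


Take 5 from A
Take 10 from A
Take 20 from A
Take 29 from B
Take 31 from A
Take 32 from B
Take 38 from A
Take 38 from B
Take 57 from A

Merged: [5, 10, 20, 29, 31, 32, 38, 38, 57, 96]


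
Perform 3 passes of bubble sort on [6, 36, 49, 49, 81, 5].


Initial: [6, 36, 49, 49, 81, 5]
Pass 1: [6, 36, 49, 49, 5, 81] (1 swaps)
Pass 2: [6, 36, 49, 5, 49, 81] (1 swaps)
Pass 3: [6, 36, 5, 49, 49, 81] (1 swaps)

After 3 passes: [6, 36, 5, 49, 49, 81]


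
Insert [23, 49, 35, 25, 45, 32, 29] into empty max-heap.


Insert 23: [23]
Insert 49: [49, 23]
Insert 35: [49, 23, 35]
Insert 25: [49, 25, 35, 23]
Insert 45: [49, 45, 35, 23, 25]
Insert 32: [49, 45, 35, 23, 25, 32]
Insert 29: [49, 45, 35, 23, 25, 32, 29]

Final heap: [49, 45, 35, 23, 25, 32, 29]


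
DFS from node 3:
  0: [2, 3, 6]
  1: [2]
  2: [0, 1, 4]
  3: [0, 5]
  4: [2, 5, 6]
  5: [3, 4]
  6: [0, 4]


Visit 3, push [5, 0]
Visit 0, push [6, 2]
Visit 2, push [4, 1]
Visit 1, push []
Visit 4, push [6, 5]
Visit 5, push []
Visit 6, push []

DFS order: [3, 0, 2, 1, 4, 5, 6]


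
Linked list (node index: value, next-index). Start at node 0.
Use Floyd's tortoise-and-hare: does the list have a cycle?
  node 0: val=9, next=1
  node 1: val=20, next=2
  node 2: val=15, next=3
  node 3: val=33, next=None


Floyd's tortoise (slow, +1) and hare (fast, +2):
  init: slow=0, fast=0
  step 1: slow=1, fast=2
  step 2: fast 2->3->None, no cycle

Cycle: no


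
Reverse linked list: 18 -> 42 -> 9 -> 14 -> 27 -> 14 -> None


Step 1: curr=18, set curr.next=prev(None) | reversed so far: 18
Step 2: curr=42, set curr.next=prev(18) | reversed so far: 42 -> 18
Step 3: curr=9, set curr.next=prev(42) | reversed so far: 9 -> 42 -> 18
Step 4: curr=14, set curr.next=prev(9) | reversed so far: 14 -> 9 -> 42 -> 18
Step 5: curr=27, set curr.next=prev(14) | reversed so far: 27 -> 14 -> 9 -> 42 -> 18
Step 6: curr=14, set curr.next=prev(27) | reversed so far: 14 -> 27 -> 14 -> 9 -> 42 -> 18

14 -> 27 -> 14 -> 9 -> 42 -> 18 -> None


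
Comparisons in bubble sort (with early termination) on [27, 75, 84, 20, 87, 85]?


Algorithm: bubble sort (with early termination)
Input: [27, 75, 84, 20, 87, 85]
Sorted: [20, 27, 75, 84, 85, 87]

14


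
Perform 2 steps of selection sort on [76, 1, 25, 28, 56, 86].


Initial: [76, 1, 25, 28, 56, 86]
Step 1: min=1 at 1
  Swap: [1, 76, 25, 28, 56, 86]
Step 2: min=25 at 2
  Swap: [1, 25, 76, 28, 56, 86]

After 2 steps: [1, 25, 76, 28, 56, 86]


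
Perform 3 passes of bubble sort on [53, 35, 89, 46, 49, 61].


Initial: [53, 35, 89, 46, 49, 61]
Pass 1: [35, 53, 46, 49, 61, 89] (4 swaps)
Pass 2: [35, 46, 49, 53, 61, 89] (2 swaps)
Pass 3: [35, 46, 49, 53, 61, 89] (0 swaps)

After 3 passes: [35, 46, 49, 53, 61, 89]


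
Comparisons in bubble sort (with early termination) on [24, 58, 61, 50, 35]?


Algorithm: bubble sort (with early termination)
Input: [24, 58, 61, 50, 35]
Sorted: [24, 35, 50, 58, 61]

10


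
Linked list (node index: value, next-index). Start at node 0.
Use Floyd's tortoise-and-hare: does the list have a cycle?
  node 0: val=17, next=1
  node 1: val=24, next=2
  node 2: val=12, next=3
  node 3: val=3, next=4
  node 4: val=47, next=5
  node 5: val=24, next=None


Floyd's tortoise (slow, +1) and hare (fast, +2):
  init: slow=0, fast=0
  step 1: slow=1, fast=2
  step 2: slow=2, fast=4
  step 3: fast 4->5->None, no cycle

Cycle: no


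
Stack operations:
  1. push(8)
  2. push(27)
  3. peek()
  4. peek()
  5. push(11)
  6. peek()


push(8) -> [8]
push(27) -> [8, 27]
peek()->27
peek()->27
push(11) -> [8, 27, 11]
peek()->11

Final stack: [8, 27, 11]


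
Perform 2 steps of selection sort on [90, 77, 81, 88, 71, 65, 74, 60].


Initial: [90, 77, 81, 88, 71, 65, 74, 60]
Step 1: min=60 at 7
  Swap: [60, 77, 81, 88, 71, 65, 74, 90]
Step 2: min=65 at 5
  Swap: [60, 65, 81, 88, 71, 77, 74, 90]

After 2 steps: [60, 65, 81, 88, 71, 77, 74, 90]


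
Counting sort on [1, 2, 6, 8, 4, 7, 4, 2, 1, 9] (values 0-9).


Input: [1, 2, 6, 8, 4, 7, 4, 2, 1, 9]
Counts: [0, 2, 2, 0, 2, 0, 1, 1, 1, 1]

Sorted: [1, 1, 2, 2, 4, 4, 6, 7, 8, 9]


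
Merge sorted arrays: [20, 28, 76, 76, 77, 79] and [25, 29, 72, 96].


Take 20 from A
Take 25 from B
Take 28 from A
Take 29 from B
Take 72 from B
Take 76 from A
Take 76 from A
Take 77 from A
Take 79 from A

Merged: [20, 25, 28, 29, 72, 76, 76, 77, 79, 96]


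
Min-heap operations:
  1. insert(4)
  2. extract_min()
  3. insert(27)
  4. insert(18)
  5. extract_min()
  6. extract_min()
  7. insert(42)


insert(4) -> [4]
extract_min()->4, []
insert(27) -> [27]
insert(18) -> [18, 27]
extract_min()->18, [27]
extract_min()->27, []
insert(42) -> [42]

Final heap: [42]


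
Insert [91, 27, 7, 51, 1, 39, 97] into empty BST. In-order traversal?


Insert 91: root
Insert 27: L from 91
Insert 7: L from 91 -> L from 27
Insert 51: L from 91 -> R from 27
Insert 1: L from 91 -> L from 27 -> L from 7
Insert 39: L from 91 -> R from 27 -> L from 51
Insert 97: R from 91

In-order: [1, 7, 27, 39, 51, 91, 97]


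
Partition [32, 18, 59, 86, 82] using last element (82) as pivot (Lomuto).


Pivot: 82
  32 <= 82: advance i (no swap)
  18 <= 82: advance i (no swap)
  59 <= 82: advance i (no swap)
Place pivot at 3: [32, 18, 59, 82, 86]

Partitioned: [32, 18, 59, 82, 86]


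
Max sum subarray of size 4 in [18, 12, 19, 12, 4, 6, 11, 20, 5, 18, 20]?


[0:4]: 61
[1:5]: 47
[2:6]: 41
[3:7]: 33
[4:8]: 41
[5:9]: 42
[6:10]: 54
[7:11]: 63

Max: 63 at [7:11]


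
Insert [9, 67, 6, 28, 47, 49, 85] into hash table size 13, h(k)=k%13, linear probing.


Insert 9: h=9 -> slot 9
Insert 67: h=2 -> slot 2
Insert 6: h=6 -> slot 6
Insert 28: h=2, 1 probes -> slot 3
Insert 47: h=8 -> slot 8
Insert 49: h=10 -> slot 10
Insert 85: h=7 -> slot 7

Table: [None, None, 67, 28, None, None, 6, 85, 47, 9, 49, None, None]


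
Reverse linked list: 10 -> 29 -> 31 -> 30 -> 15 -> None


Step 1: curr=10, set curr.next=prev(None) | reversed so far: 10
Step 2: curr=29, set curr.next=prev(10) | reversed so far: 29 -> 10
Step 3: curr=31, set curr.next=prev(29) | reversed so far: 31 -> 29 -> 10
Step 4: curr=30, set curr.next=prev(31) | reversed so far: 30 -> 31 -> 29 -> 10
Step 5: curr=15, set curr.next=prev(30) | reversed so far: 15 -> 30 -> 31 -> 29 -> 10

15 -> 30 -> 31 -> 29 -> 10 -> None


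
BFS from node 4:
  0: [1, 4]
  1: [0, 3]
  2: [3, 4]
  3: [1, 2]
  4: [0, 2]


Visit 4, enqueue [0, 2]
Visit 0, enqueue [1]
Visit 2, enqueue [3]
Visit 1, enqueue []
Visit 3, enqueue []

BFS order: [4, 0, 2, 1, 3]


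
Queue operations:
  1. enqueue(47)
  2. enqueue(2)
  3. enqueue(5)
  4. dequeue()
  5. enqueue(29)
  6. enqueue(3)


enqueue(47) -> [47]
enqueue(2) -> [47, 2]
enqueue(5) -> [47, 2, 5]
dequeue()->47, [2, 5]
enqueue(29) -> [2, 5, 29]
enqueue(3) -> [2, 5, 29, 3]

Final queue: [2, 5, 29, 3]


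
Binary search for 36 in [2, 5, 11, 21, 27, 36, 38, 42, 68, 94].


Step 1: lo=0, hi=9, mid=4, val=27
Step 2: lo=5, hi=9, mid=7, val=42
Step 3: lo=5, hi=6, mid=5, val=36

Found at index 5


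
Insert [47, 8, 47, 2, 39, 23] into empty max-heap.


Insert 47: [47]
Insert 8: [47, 8]
Insert 47: [47, 8, 47]
Insert 2: [47, 8, 47, 2]
Insert 39: [47, 39, 47, 2, 8]
Insert 23: [47, 39, 47, 2, 8, 23]

Final heap: [47, 39, 47, 2, 8, 23]


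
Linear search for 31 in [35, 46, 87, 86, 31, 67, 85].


i=0: 35!=31
i=1: 46!=31
i=2: 87!=31
i=3: 86!=31
i=4: 31==31 found!

Found at 4, 5 comps


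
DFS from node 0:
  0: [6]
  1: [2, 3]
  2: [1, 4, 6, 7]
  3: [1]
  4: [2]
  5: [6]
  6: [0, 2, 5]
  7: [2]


Visit 0, push [6]
Visit 6, push [5, 2]
Visit 2, push [7, 4, 1]
Visit 1, push [3]
Visit 3, push []
Visit 4, push []
Visit 7, push []
Visit 5, push []

DFS order: [0, 6, 2, 1, 3, 4, 7, 5]


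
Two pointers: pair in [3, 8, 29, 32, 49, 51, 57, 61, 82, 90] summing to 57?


lo=0(3)+hi=9(90)=93
lo=0(3)+hi=8(82)=85
lo=0(3)+hi=7(61)=64
lo=0(3)+hi=6(57)=60
lo=0(3)+hi=5(51)=54
lo=1(8)+hi=5(51)=59
lo=1(8)+hi=4(49)=57

Yes: 8+49=57


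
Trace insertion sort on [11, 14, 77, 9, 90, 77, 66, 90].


Initial: [11, 14, 77, 9, 90, 77, 66, 90]
Insert 14: [11, 14, 77, 9, 90, 77, 66, 90]
Insert 77: [11, 14, 77, 9, 90, 77, 66, 90]
Insert 9: [9, 11, 14, 77, 90, 77, 66, 90]
Insert 90: [9, 11, 14, 77, 90, 77, 66, 90]
Insert 77: [9, 11, 14, 77, 77, 90, 66, 90]
Insert 66: [9, 11, 14, 66, 77, 77, 90, 90]
Insert 90: [9, 11, 14, 66, 77, 77, 90, 90]

Sorted: [9, 11, 14, 66, 77, 77, 90, 90]


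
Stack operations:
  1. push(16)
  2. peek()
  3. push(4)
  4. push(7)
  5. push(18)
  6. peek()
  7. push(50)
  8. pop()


push(16) -> [16]
peek()->16
push(4) -> [16, 4]
push(7) -> [16, 4, 7]
push(18) -> [16, 4, 7, 18]
peek()->18
push(50) -> [16, 4, 7, 18, 50]
pop()->50, [16, 4, 7, 18]

Final stack: [16, 4, 7, 18]


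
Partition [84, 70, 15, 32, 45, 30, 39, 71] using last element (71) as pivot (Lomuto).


Pivot: 71
  70 <= 71: swap -> [70, 84, 15, 32, 45, 30, 39, 71]
  15 <= 71: swap -> [70, 15, 84, 32, 45, 30, 39, 71]
  32 <= 71: swap -> [70, 15, 32, 84, 45, 30, 39, 71]
  45 <= 71: swap -> [70, 15, 32, 45, 84, 30, 39, 71]
  30 <= 71: swap -> [70, 15, 32, 45, 30, 84, 39, 71]
  39 <= 71: swap -> [70, 15, 32, 45, 30, 39, 84, 71]
Place pivot at 6: [70, 15, 32, 45, 30, 39, 71, 84]

Partitioned: [70, 15, 32, 45, 30, 39, 71, 84]


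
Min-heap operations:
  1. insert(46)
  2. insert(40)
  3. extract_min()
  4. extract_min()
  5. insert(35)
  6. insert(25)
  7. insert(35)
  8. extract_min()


insert(46) -> [46]
insert(40) -> [40, 46]
extract_min()->40, [46]
extract_min()->46, []
insert(35) -> [35]
insert(25) -> [25, 35]
insert(35) -> [25, 35, 35]
extract_min()->25, [35, 35]

Final heap: [35, 35]


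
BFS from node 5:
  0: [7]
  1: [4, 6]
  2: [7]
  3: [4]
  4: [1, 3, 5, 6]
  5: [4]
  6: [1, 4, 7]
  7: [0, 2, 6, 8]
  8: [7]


Visit 5, enqueue [4]
Visit 4, enqueue [1, 3, 6]
Visit 1, enqueue []
Visit 3, enqueue []
Visit 6, enqueue [7]
Visit 7, enqueue [0, 2, 8]
Visit 0, enqueue []
Visit 2, enqueue []
Visit 8, enqueue []

BFS order: [5, 4, 1, 3, 6, 7, 0, 2, 8]


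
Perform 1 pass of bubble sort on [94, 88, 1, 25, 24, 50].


Initial: [94, 88, 1, 25, 24, 50]
Pass 1: [88, 1, 25, 24, 50, 94] (5 swaps)

After 1 pass: [88, 1, 25, 24, 50, 94]


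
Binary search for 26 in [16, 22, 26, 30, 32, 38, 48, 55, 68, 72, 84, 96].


Step 1: lo=0, hi=11, mid=5, val=38
Step 2: lo=0, hi=4, mid=2, val=26

Found at index 2


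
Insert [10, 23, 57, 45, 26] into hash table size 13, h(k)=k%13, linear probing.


Insert 10: h=10 -> slot 10
Insert 23: h=10, 1 probes -> slot 11
Insert 57: h=5 -> slot 5
Insert 45: h=6 -> slot 6
Insert 26: h=0 -> slot 0

Table: [26, None, None, None, None, 57, 45, None, None, None, 10, 23, None]


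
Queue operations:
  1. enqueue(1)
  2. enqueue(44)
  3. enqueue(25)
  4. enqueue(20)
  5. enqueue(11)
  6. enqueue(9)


enqueue(1) -> [1]
enqueue(44) -> [1, 44]
enqueue(25) -> [1, 44, 25]
enqueue(20) -> [1, 44, 25, 20]
enqueue(11) -> [1, 44, 25, 20, 11]
enqueue(9) -> [1, 44, 25, 20, 11, 9]

Final queue: [1, 44, 25, 20, 11, 9]


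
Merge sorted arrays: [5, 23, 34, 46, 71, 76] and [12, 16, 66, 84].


Take 5 from A
Take 12 from B
Take 16 from B
Take 23 from A
Take 34 from A
Take 46 from A
Take 66 from B
Take 71 from A
Take 76 from A

Merged: [5, 12, 16, 23, 34, 46, 66, 71, 76, 84]


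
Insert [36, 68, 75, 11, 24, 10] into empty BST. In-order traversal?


Insert 36: root
Insert 68: R from 36
Insert 75: R from 36 -> R from 68
Insert 11: L from 36
Insert 24: L from 36 -> R from 11
Insert 10: L from 36 -> L from 11

In-order: [10, 11, 24, 36, 68, 75]


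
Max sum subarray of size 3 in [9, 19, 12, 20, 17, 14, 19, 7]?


[0:3]: 40
[1:4]: 51
[2:5]: 49
[3:6]: 51
[4:7]: 50
[5:8]: 40

Max: 51 at [1:4]


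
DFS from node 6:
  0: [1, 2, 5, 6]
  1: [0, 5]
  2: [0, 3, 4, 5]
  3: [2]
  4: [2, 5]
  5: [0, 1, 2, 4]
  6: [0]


Visit 6, push [0]
Visit 0, push [5, 2, 1]
Visit 1, push [5]
Visit 5, push [4, 2]
Visit 2, push [4, 3]
Visit 3, push []
Visit 4, push []

DFS order: [6, 0, 1, 5, 2, 3, 4]


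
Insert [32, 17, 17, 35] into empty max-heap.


Insert 32: [32]
Insert 17: [32, 17]
Insert 17: [32, 17, 17]
Insert 35: [35, 32, 17, 17]

Final heap: [35, 32, 17, 17]


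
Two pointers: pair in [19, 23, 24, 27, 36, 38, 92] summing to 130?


lo=0(19)+hi=6(92)=111
lo=1(23)+hi=6(92)=115
lo=2(24)+hi=6(92)=116
lo=3(27)+hi=6(92)=119
lo=4(36)+hi=6(92)=128
lo=5(38)+hi=6(92)=130

Yes: 38+92=130


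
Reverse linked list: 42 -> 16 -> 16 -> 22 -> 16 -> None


Step 1: curr=42, set curr.next=prev(None) | reversed so far: 42
Step 2: curr=16, set curr.next=prev(42) | reversed so far: 16 -> 42
Step 3: curr=16, set curr.next=prev(16) | reversed so far: 16 -> 16 -> 42
Step 4: curr=22, set curr.next=prev(16) | reversed so far: 22 -> 16 -> 16 -> 42
Step 5: curr=16, set curr.next=prev(22) | reversed so far: 16 -> 22 -> 16 -> 16 -> 42

16 -> 22 -> 16 -> 16 -> 42 -> None


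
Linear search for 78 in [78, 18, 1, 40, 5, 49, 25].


i=0: 78==78 found!

Found at 0, 1 comps


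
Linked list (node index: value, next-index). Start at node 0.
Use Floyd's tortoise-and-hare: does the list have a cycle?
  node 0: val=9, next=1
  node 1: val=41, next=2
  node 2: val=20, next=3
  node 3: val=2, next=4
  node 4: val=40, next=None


Floyd's tortoise (slow, +1) and hare (fast, +2):
  init: slow=0, fast=0
  step 1: slow=1, fast=2
  step 2: slow=2, fast=4
  step 3: fast -> None, no cycle

Cycle: no


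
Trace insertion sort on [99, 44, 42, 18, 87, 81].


Initial: [99, 44, 42, 18, 87, 81]
Insert 44: [44, 99, 42, 18, 87, 81]
Insert 42: [42, 44, 99, 18, 87, 81]
Insert 18: [18, 42, 44, 99, 87, 81]
Insert 87: [18, 42, 44, 87, 99, 81]
Insert 81: [18, 42, 44, 81, 87, 99]

Sorted: [18, 42, 44, 81, 87, 99]


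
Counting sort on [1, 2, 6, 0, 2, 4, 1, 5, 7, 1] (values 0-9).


Input: [1, 2, 6, 0, 2, 4, 1, 5, 7, 1]
Counts: [1, 3, 2, 0, 1, 1, 1, 1, 0, 0]

Sorted: [0, 1, 1, 1, 2, 2, 4, 5, 6, 7]


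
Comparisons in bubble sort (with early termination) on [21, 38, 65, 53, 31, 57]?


Algorithm: bubble sort (with early termination)
Input: [21, 38, 65, 53, 31, 57]
Sorted: [21, 31, 38, 53, 57, 65]

14


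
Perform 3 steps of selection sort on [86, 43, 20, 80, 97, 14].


Initial: [86, 43, 20, 80, 97, 14]
Step 1: min=14 at 5
  Swap: [14, 43, 20, 80, 97, 86]
Step 2: min=20 at 2
  Swap: [14, 20, 43, 80, 97, 86]
Step 3: min=43 at 2
  Swap: [14, 20, 43, 80, 97, 86]

After 3 steps: [14, 20, 43, 80, 97, 86]


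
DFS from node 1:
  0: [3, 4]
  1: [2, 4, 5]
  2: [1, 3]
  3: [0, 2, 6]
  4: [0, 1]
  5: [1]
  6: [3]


Visit 1, push [5, 4, 2]
Visit 2, push [3]
Visit 3, push [6, 0]
Visit 0, push [4]
Visit 4, push []
Visit 6, push []
Visit 5, push []

DFS order: [1, 2, 3, 0, 4, 6, 5]


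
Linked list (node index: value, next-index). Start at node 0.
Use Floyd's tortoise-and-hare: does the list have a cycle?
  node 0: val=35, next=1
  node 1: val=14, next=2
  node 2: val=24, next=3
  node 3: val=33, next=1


Floyd's tortoise (slow, +1) and hare (fast, +2):
  init: slow=0, fast=0
  step 1: slow=1, fast=2
  step 2: slow=2, fast=1
  step 3: slow=3, fast=3
  slow == fast at node 3: cycle detected

Cycle: yes


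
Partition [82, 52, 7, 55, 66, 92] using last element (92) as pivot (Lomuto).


Pivot: 92
  82 <= 92: advance i (no swap)
  52 <= 92: advance i (no swap)
  7 <= 92: advance i (no swap)
  55 <= 92: advance i (no swap)
  66 <= 92: advance i (no swap)
Place pivot at 5: [82, 52, 7, 55, 66, 92]

Partitioned: [82, 52, 7, 55, 66, 92]


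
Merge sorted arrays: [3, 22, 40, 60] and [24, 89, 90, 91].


Take 3 from A
Take 22 from A
Take 24 from B
Take 40 from A
Take 60 from A

Merged: [3, 22, 24, 40, 60, 89, 90, 91]


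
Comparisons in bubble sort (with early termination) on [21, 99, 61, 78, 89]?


Algorithm: bubble sort (with early termination)
Input: [21, 99, 61, 78, 89]
Sorted: [21, 61, 78, 89, 99]

7


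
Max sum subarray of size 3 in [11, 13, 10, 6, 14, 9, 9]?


[0:3]: 34
[1:4]: 29
[2:5]: 30
[3:6]: 29
[4:7]: 32

Max: 34 at [0:3]


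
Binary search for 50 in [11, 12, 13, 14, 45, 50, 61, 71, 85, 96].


Step 1: lo=0, hi=9, mid=4, val=45
Step 2: lo=5, hi=9, mid=7, val=71
Step 3: lo=5, hi=6, mid=5, val=50

Found at index 5


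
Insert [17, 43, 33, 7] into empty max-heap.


Insert 17: [17]
Insert 43: [43, 17]
Insert 33: [43, 17, 33]
Insert 7: [43, 17, 33, 7]

Final heap: [43, 17, 33, 7]


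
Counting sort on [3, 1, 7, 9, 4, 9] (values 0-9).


Input: [3, 1, 7, 9, 4, 9]
Counts: [0, 1, 0, 1, 1, 0, 0, 1, 0, 2]

Sorted: [1, 3, 4, 7, 9, 9]


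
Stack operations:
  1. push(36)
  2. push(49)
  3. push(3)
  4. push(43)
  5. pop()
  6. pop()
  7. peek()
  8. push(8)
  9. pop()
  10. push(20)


push(36) -> [36]
push(49) -> [36, 49]
push(3) -> [36, 49, 3]
push(43) -> [36, 49, 3, 43]
pop()->43, [36, 49, 3]
pop()->3, [36, 49]
peek()->49
push(8) -> [36, 49, 8]
pop()->8, [36, 49]
push(20) -> [36, 49, 20]

Final stack: [36, 49, 20]


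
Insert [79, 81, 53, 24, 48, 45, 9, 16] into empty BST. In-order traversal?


Insert 79: root
Insert 81: R from 79
Insert 53: L from 79
Insert 24: L from 79 -> L from 53
Insert 48: L from 79 -> L from 53 -> R from 24
Insert 45: L from 79 -> L from 53 -> R from 24 -> L from 48
Insert 9: L from 79 -> L from 53 -> L from 24
Insert 16: L from 79 -> L from 53 -> L from 24 -> R from 9

In-order: [9, 16, 24, 45, 48, 53, 79, 81]


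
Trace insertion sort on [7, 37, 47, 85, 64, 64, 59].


Initial: [7, 37, 47, 85, 64, 64, 59]
Insert 37: [7, 37, 47, 85, 64, 64, 59]
Insert 47: [7, 37, 47, 85, 64, 64, 59]
Insert 85: [7, 37, 47, 85, 64, 64, 59]
Insert 64: [7, 37, 47, 64, 85, 64, 59]
Insert 64: [7, 37, 47, 64, 64, 85, 59]
Insert 59: [7, 37, 47, 59, 64, 64, 85]

Sorted: [7, 37, 47, 59, 64, 64, 85]


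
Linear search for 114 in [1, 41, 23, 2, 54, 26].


i=0: 1!=114
i=1: 41!=114
i=2: 23!=114
i=3: 2!=114
i=4: 54!=114
i=5: 26!=114

Not found, 6 comps


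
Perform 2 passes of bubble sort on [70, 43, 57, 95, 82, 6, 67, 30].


Initial: [70, 43, 57, 95, 82, 6, 67, 30]
Pass 1: [43, 57, 70, 82, 6, 67, 30, 95] (6 swaps)
Pass 2: [43, 57, 70, 6, 67, 30, 82, 95] (3 swaps)

After 2 passes: [43, 57, 70, 6, 67, 30, 82, 95]


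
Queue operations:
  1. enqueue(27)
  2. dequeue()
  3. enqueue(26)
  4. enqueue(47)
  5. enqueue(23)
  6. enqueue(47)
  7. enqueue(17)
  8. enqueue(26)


enqueue(27) -> [27]
dequeue()->27, []
enqueue(26) -> [26]
enqueue(47) -> [26, 47]
enqueue(23) -> [26, 47, 23]
enqueue(47) -> [26, 47, 23, 47]
enqueue(17) -> [26, 47, 23, 47, 17]
enqueue(26) -> [26, 47, 23, 47, 17, 26]

Final queue: [26, 47, 23, 47, 17, 26]


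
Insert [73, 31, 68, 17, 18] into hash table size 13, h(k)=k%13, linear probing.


Insert 73: h=8 -> slot 8
Insert 31: h=5 -> slot 5
Insert 68: h=3 -> slot 3
Insert 17: h=4 -> slot 4
Insert 18: h=5, 1 probes -> slot 6

Table: [None, None, None, 68, 17, 31, 18, None, 73, None, None, None, None]


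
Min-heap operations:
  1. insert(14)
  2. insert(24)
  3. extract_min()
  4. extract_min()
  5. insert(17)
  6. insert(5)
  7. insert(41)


insert(14) -> [14]
insert(24) -> [14, 24]
extract_min()->14, [24]
extract_min()->24, []
insert(17) -> [17]
insert(5) -> [5, 17]
insert(41) -> [5, 17, 41]

Final heap: [5, 17, 41]


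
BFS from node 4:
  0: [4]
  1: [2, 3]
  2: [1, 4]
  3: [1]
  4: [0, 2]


Visit 4, enqueue [0, 2]
Visit 0, enqueue []
Visit 2, enqueue [1]
Visit 1, enqueue [3]
Visit 3, enqueue []

BFS order: [4, 0, 2, 1, 3]


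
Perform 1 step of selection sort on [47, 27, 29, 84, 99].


Initial: [47, 27, 29, 84, 99]
Step 1: min=27 at 1
  Swap: [27, 47, 29, 84, 99]

After 1 step: [27, 47, 29, 84, 99]


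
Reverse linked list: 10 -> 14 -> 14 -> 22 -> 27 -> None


Step 1: curr=10, set curr.next=prev(None) | reversed so far: 10
Step 2: curr=14, set curr.next=prev(10) | reversed so far: 14 -> 10
Step 3: curr=14, set curr.next=prev(14) | reversed so far: 14 -> 14 -> 10
Step 4: curr=22, set curr.next=prev(14) | reversed so far: 22 -> 14 -> 14 -> 10
Step 5: curr=27, set curr.next=prev(22) | reversed so far: 27 -> 22 -> 14 -> 14 -> 10

27 -> 22 -> 14 -> 14 -> 10 -> None


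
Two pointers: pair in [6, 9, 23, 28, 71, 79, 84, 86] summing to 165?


lo=0(6)+hi=7(86)=92
lo=1(9)+hi=7(86)=95
lo=2(23)+hi=7(86)=109
lo=3(28)+hi=7(86)=114
lo=4(71)+hi=7(86)=157
lo=5(79)+hi=7(86)=165

Yes: 79+86=165


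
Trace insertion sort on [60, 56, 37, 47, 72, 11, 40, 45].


Initial: [60, 56, 37, 47, 72, 11, 40, 45]
Insert 56: [56, 60, 37, 47, 72, 11, 40, 45]
Insert 37: [37, 56, 60, 47, 72, 11, 40, 45]
Insert 47: [37, 47, 56, 60, 72, 11, 40, 45]
Insert 72: [37, 47, 56, 60, 72, 11, 40, 45]
Insert 11: [11, 37, 47, 56, 60, 72, 40, 45]
Insert 40: [11, 37, 40, 47, 56, 60, 72, 45]
Insert 45: [11, 37, 40, 45, 47, 56, 60, 72]

Sorted: [11, 37, 40, 45, 47, 56, 60, 72]


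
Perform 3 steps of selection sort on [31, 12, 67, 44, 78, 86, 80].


Initial: [31, 12, 67, 44, 78, 86, 80]
Step 1: min=12 at 1
  Swap: [12, 31, 67, 44, 78, 86, 80]
Step 2: min=31 at 1
  Swap: [12, 31, 67, 44, 78, 86, 80]
Step 3: min=44 at 3
  Swap: [12, 31, 44, 67, 78, 86, 80]

After 3 steps: [12, 31, 44, 67, 78, 86, 80]


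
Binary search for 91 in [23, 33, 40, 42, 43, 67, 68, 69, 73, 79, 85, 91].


Step 1: lo=0, hi=11, mid=5, val=67
Step 2: lo=6, hi=11, mid=8, val=73
Step 3: lo=9, hi=11, mid=10, val=85
Step 4: lo=11, hi=11, mid=11, val=91

Found at index 11


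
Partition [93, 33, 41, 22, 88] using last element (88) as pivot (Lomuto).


Pivot: 88
  33 <= 88: swap -> [33, 93, 41, 22, 88]
  41 <= 88: swap -> [33, 41, 93, 22, 88]
  22 <= 88: swap -> [33, 41, 22, 93, 88]
Place pivot at 3: [33, 41, 22, 88, 93]

Partitioned: [33, 41, 22, 88, 93]


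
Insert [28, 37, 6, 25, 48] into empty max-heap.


Insert 28: [28]
Insert 37: [37, 28]
Insert 6: [37, 28, 6]
Insert 25: [37, 28, 6, 25]
Insert 48: [48, 37, 6, 25, 28]

Final heap: [48, 37, 6, 25, 28]


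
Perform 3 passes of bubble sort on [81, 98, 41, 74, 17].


Initial: [81, 98, 41, 74, 17]
Pass 1: [81, 41, 74, 17, 98] (3 swaps)
Pass 2: [41, 74, 17, 81, 98] (3 swaps)
Pass 3: [41, 17, 74, 81, 98] (1 swaps)

After 3 passes: [41, 17, 74, 81, 98]


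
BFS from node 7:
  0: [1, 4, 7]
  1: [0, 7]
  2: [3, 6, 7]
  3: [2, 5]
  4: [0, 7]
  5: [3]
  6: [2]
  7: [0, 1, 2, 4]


Visit 7, enqueue [0, 1, 2, 4]
Visit 0, enqueue []
Visit 1, enqueue []
Visit 2, enqueue [3, 6]
Visit 4, enqueue []
Visit 3, enqueue [5]
Visit 6, enqueue []
Visit 5, enqueue []

BFS order: [7, 0, 1, 2, 4, 3, 6, 5]


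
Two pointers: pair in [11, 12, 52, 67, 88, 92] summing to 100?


lo=0(11)+hi=5(92)=103
lo=0(11)+hi=4(88)=99
lo=1(12)+hi=4(88)=100

Yes: 12+88=100


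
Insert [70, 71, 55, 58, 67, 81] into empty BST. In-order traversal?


Insert 70: root
Insert 71: R from 70
Insert 55: L from 70
Insert 58: L from 70 -> R from 55
Insert 67: L from 70 -> R from 55 -> R from 58
Insert 81: R from 70 -> R from 71

In-order: [55, 58, 67, 70, 71, 81]


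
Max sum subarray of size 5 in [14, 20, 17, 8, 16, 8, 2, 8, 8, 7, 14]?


[0:5]: 75
[1:6]: 69
[2:7]: 51
[3:8]: 42
[4:9]: 42
[5:10]: 33
[6:11]: 39

Max: 75 at [0:5]


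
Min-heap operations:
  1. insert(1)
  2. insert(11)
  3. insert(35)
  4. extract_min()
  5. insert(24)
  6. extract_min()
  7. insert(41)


insert(1) -> [1]
insert(11) -> [1, 11]
insert(35) -> [1, 11, 35]
extract_min()->1, [11, 35]
insert(24) -> [11, 35, 24]
extract_min()->11, [24, 35]
insert(41) -> [24, 35, 41]

Final heap: [24, 35, 41]


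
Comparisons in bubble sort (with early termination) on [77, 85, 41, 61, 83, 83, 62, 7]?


Algorithm: bubble sort (with early termination)
Input: [77, 85, 41, 61, 83, 83, 62, 7]
Sorted: [7, 41, 61, 62, 77, 83, 83, 85]

28


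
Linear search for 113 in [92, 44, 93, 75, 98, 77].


i=0: 92!=113
i=1: 44!=113
i=2: 93!=113
i=3: 75!=113
i=4: 98!=113
i=5: 77!=113

Not found, 6 comps


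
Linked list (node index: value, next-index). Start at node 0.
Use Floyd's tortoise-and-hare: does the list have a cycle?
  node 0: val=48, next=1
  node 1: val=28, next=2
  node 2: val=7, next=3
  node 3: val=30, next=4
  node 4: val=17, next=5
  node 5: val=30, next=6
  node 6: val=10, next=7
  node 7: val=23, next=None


Floyd's tortoise (slow, +1) and hare (fast, +2):
  init: slow=0, fast=0
  step 1: slow=1, fast=2
  step 2: slow=2, fast=4
  step 3: slow=3, fast=6
  step 4: fast 6->7->None, no cycle

Cycle: no


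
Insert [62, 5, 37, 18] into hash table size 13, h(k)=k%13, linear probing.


Insert 62: h=10 -> slot 10
Insert 5: h=5 -> slot 5
Insert 37: h=11 -> slot 11
Insert 18: h=5, 1 probes -> slot 6

Table: [None, None, None, None, None, 5, 18, None, None, None, 62, 37, None]


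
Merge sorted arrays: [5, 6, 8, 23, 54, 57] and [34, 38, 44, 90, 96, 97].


Take 5 from A
Take 6 from A
Take 8 from A
Take 23 from A
Take 34 from B
Take 38 from B
Take 44 from B
Take 54 from A
Take 57 from A

Merged: [5, 6, 8, 23, 34, 38, 44, 54, 57, 90, 96, 97]


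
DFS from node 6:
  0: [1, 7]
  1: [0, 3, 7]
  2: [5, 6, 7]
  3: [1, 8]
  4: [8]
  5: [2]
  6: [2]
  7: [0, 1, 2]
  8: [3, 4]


Visit 6, push [2]
Visit 2, push [7, 5]
Visit 5, push []
Visit 7, push [1, 0]
Visit 0, push [1]
Visit 1, push [3]
Visit 3, push [8]
Visit 8, push [4]
Visit 4, push []

DFS order: [6, 2, 5, 7, 0, 1, 3, 8, 4]
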